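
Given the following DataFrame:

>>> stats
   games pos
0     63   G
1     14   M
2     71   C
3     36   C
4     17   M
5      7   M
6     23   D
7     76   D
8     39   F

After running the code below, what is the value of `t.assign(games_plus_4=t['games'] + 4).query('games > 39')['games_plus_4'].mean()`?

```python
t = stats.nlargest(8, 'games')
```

take 8 rows with largest games:
   games pos
7     76   D
2     71   C
0     63   G
8     39   F
3     36   C
6     23   D
4     17   M
1     14   M
add column games_plus_4 = t['games'] + 4:
   games pos  games_plus_4
7     76   D            80
2     71   C            75
0     63   G            67
8     39   F            43
3     36   C            40
6     23   D            27
4     17   M            21
1     14   M            18
filter rows where games > 39:
   games pos  games_plus_4
7     76   D            80
2     71   C            75
0     63   G            67

74.0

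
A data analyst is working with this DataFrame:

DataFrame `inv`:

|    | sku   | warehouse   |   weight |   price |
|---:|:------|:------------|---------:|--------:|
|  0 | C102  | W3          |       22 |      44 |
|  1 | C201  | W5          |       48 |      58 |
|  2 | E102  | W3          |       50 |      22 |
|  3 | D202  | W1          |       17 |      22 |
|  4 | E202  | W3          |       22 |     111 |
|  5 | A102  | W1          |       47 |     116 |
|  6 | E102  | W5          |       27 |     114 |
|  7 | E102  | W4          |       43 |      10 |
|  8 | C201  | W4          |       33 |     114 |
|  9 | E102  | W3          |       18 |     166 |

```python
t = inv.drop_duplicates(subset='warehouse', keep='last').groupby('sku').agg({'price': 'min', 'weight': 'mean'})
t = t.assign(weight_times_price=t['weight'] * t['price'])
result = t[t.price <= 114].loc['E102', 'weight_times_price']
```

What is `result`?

drop duplicate warehouse (keep=last):
    sku warehouse  weight  price
5  A102        W1      47    116
6  E102        W5      27    114
8  C201        W4      33    114
9  E102        W3      18    166
group by sku: min(price), mean(weight):
      price  weight
sku                
A102    116    47.0
C201    114    33.0
E102    114    22.5
add column weight_times_price = t['weight'] * t['price']:
      price  weight  weight_times_price
sku                                    
A102    116    47.0              5452.0
C201    114    33.0              3762.0
E102    114    22.5              2565.0
filter rows where price <= 114:
      price  weight  weight_times_price
sku                                    
C201    114    33.0              3762.0
E102    114    22.5              2565.0

2565.0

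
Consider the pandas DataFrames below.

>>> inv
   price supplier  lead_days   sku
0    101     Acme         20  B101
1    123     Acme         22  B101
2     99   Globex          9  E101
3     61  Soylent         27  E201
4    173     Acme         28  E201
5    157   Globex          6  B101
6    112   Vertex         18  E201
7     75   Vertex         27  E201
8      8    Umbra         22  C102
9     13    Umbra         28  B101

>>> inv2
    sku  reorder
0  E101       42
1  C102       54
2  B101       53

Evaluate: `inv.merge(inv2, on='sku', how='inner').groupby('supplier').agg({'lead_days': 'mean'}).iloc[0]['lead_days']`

merge on 'sku' (how='inner') → 6 rows:
   price supplier  lead_days   sku  reorder
0    101     Acme         20  B101       53
1    123     Acme         22  B101       53
2     99   Globex          9  E101       42
3    157   Globex          6  B101       53
4      8    Umbra         22  C102       54
5     13    Umbra         28  B101       53
group by supplier, mean of lead_days:
          lead_days
supplier           
Acme           21.0
Globex          7.5
Umbra          25.0
The value at position 0, column 'lead_days' is 21.0.

21.0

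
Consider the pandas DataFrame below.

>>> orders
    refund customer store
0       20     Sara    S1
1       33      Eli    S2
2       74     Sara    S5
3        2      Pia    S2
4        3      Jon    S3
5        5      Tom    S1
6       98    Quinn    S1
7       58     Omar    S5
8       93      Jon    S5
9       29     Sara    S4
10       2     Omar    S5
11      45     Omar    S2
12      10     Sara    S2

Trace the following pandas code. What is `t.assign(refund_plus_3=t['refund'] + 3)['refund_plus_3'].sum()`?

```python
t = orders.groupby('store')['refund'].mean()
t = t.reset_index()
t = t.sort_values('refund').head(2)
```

31.5

group by store, mean of refund:
store
S1    41.00
S2    22.50
S3     3.00
S4    29.00
S5    56.75
Name: refund, dtype: float64
reset_index():
  store  refund
0    S1   41.00
1    S2   22.50
2    S3    3.00
3    S4   29.00
4    S5   56.75
sort by refund:
  store  refund
2    S3    3.00
1    S2   22.50
3    S4   29.00
0    S1   41.00
4    S5   56.75
take first 2 rows:
  store  refund
2    S3     3.0
1    S2    22.5
add column refund_plus_3 = t['refund'] + 3:
  store  refund  refund_plus_3
2    S3     3.0            6.0
1    S2    22.5           25.5
Reading off the sum of column 'refund_plus_3', we get 31.5.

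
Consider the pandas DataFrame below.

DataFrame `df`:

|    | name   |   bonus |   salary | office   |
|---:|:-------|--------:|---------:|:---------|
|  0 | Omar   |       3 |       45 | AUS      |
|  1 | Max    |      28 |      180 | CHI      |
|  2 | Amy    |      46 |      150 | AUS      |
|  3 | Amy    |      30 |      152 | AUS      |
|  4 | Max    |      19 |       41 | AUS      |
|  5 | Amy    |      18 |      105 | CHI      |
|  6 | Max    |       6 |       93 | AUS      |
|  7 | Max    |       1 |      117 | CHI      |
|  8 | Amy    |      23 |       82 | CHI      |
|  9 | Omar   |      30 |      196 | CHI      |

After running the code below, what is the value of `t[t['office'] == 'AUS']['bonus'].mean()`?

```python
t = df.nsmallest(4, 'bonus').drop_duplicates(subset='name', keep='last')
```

take 4 rows with smallest bonus:
   name  bonus  salary office
7   Max      1     117    CHI
0  Omar      3      45    AUS
6   Max      6      93    AUS
5   Amy     18     105    CHI
drop duplicate name (keep=last):
   name  bonus  salary office
0  Omar      3      45    AUS
6   Max      6      93    AUS
5   Amy     18     105    CHI
filter rows where office == 'AUS':
   name  bonus  salary office
0  Omar      3      45    AUS
6   Max      6      93    AUS
Finally, mean of column 'bonus' = 4.5.

4.5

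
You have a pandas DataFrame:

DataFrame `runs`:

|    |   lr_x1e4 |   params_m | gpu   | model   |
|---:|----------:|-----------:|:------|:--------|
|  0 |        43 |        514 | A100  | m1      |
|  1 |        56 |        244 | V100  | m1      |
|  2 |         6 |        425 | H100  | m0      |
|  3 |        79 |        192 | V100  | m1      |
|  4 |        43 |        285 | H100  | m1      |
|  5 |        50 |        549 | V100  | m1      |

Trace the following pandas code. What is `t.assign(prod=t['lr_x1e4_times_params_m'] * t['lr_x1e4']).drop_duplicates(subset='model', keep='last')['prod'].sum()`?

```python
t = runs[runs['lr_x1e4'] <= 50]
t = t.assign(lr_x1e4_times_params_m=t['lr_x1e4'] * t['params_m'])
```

1387800

filter rows where lr_x1e4 <= 50:
   lr_x1e4  params_m   gpu model
0       43       514  A100    m1
2        6       425  H100    m0
4       43       285  H100    m1
5       50       549  V100    m1
add column lr_x1e4_times_params_m = t['lr_x1e4'] * t['params_m']:
   lr_x1e4  params_m   gpu model  lr_x1e4_times_params_m
0       43       514  A100    m1                   22102
2        6       425  H100    m0                    2550
4       43       285  H100    m1                   12255
5       50       549  V100    m1                   27450
add column prod = t['lr_x1e4_times_params_m'] * t['lr_x1e4']:
   lr_x1e4  params_m   gpu model  lr_x1e4_times_params_m     prod
0       43       514  A100    m1                   22102   950386
2        6       425  H100    m0                    2550    15300
4       43       285  H100    m1                   12255   526965
5       50       549  V100    m1                   27450  1372500
drop duplicate model (keep=last):
   lr_x1e4  params_m   gpu model  lr_x1e4_times_params_m     prod
2        6       425  H100    m0                    2550    15300
5       50       549  V100    m1                   27450  1372500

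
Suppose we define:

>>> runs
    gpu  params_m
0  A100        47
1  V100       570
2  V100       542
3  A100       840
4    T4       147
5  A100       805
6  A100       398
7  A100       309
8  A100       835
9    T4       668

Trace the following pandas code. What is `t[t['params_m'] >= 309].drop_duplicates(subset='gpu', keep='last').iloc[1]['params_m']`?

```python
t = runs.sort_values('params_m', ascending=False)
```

542

sort by params_m descending:
    gpu  params_m
3  A100       840
8  A100       835
5  A100       805
9    T4       668
1  V100       570
2  V100       542
6  A100       398
7  A100       309
4    T4       147
0  A100        47
filter rows where params_m >= 309:
    gpu  params_m
3  A100       840
8  A100       835
5  A100       805
9    T4       668
1  V100       570
2  V100       542
6  A100       398
7  A100       309
drop duplicate gpu (keep=last):
    gpu  params_m
9    T4       668
2  V100       542
7  A100       309
Then the value at position 1, column 'params_m': 542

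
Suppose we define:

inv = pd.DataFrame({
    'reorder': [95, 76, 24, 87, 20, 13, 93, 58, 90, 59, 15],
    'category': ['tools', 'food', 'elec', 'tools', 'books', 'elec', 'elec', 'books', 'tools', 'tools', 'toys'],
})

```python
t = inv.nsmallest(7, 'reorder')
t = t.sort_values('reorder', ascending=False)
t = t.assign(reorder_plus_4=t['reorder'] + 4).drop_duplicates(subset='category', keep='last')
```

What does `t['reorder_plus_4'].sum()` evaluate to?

take 7 rows with smallest reorder:
    reorder category
5        13     elec
10       15     toys
4        20    books
2        24     elec
7        58    books
9        59    tools
1        76     food
sort by reorder descending:
    reorder category
1        76     food
9        59    tools
7        58    books
2        24     elec
4        20    books
10       15     toys
5        13     elec
add column reorder_plus_4 = t['reorder'] + 4:
    reorder category  reorder_plus_4
1        76     food              80
9        59    tools              63
7        58    books              62
2        24     elec              28
4        20    books              24
10       15     toys              19
5        13     elec              17
drop duplicate category (keep=last):
    reorder category  reorder_plus_4
1        76     food              80
9        59    tools              63
4        20    books              24
10       15     toys              19
5        13     elec              17
Finally, sum of column 'reorder_plus_4' = 203.

203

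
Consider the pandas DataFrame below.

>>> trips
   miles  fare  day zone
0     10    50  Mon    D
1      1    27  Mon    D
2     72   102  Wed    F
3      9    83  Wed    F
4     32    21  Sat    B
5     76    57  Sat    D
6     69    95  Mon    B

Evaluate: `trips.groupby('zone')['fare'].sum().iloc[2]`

185

group by zone, sum of fare:
zone
B    116
D    134
F    185
Name: fare, dtype: int64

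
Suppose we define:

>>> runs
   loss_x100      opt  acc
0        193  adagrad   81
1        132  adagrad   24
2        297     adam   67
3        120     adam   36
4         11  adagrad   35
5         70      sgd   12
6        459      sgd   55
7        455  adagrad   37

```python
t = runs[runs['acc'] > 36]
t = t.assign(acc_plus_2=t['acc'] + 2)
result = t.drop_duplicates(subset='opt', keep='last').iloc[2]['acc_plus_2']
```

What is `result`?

39

filter rows where acc > 36:
   loss_x100      opt  acc
0        193  adagrad   81
2        297     adam   67
6        459      sgd   55
7        455  adagrad   37
add column acc_plus_2 = t['acc'] + 2:
   loss_x100      opt  acc  acc_plus_2
0        193  adagrad   81          83
2        297     adam   67          69
6        459      sgd   55          57
7        455  adagrad   37          39
drop duplicate opt (keep=last):
   loss_x100      opt  acc  acc_plus_2
2        297     adam   67          69
6        459      sgd   55          57
7        455  adagrad   37          39
The value at position 2, column 'acc_plus_2' is 39.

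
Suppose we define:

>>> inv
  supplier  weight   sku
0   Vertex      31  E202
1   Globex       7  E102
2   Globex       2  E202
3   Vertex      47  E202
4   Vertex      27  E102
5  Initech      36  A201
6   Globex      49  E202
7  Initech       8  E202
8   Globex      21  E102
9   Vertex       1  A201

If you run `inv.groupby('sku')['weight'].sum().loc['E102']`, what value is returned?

group by sku, sum of weight:
sku
A201     37
E102     55
E202    137
Name: weight, dtype: int64
value at index 'E102' → 55

55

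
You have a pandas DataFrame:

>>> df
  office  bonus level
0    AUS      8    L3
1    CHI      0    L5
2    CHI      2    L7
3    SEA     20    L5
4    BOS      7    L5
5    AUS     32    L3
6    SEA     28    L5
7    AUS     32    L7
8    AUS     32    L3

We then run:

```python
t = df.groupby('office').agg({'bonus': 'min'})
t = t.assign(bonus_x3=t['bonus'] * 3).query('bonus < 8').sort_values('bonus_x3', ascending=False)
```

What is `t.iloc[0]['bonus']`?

group by office, min of bonus:
        bonus
office       
AUS         8
BOS         7
CHI         0
SEA        20
add column bonus_x3 = t['bonus'] * 3:
        bonus  bonus_x3
office                 
AUS         8        24
BOS         7        21
CHI         0         0
SEA        20        60
filter rows where bonus < 8:
        bonus  bonus_x3
office                 
BOS         7        21
CHI         0         0
sort by bonus_x3 descending:
        bonus  bonus_x3
office                 
BOS         7        21
CHI         0         0
So iloc[0]['bonus'] = 7.

7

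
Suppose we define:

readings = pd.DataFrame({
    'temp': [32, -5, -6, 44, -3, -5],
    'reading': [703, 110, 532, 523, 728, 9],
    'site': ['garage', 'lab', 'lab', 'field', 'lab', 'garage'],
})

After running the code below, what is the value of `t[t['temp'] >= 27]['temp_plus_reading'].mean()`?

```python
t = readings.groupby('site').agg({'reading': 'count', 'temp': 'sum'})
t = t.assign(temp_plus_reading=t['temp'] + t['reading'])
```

group by site: count(reading), sum(temp):
        reading  temp
site                 
field         1    44
garage        2    27
lab           3   -14
add column temp_plus_reading = t['temp'] + t['reading']:
        reading  temp  temp_plus_reading
site                                    
field         1    44                 45
garage        2    27                 29
lab           3   -14                -11
filter rows where temp >= 27:
        reading  temp  temp_plus_reading
site                                    
field         1    44                 45
garage        2    27                 29
Taking the mean of column 'temp_plus_reading' gives 37.0.

37.0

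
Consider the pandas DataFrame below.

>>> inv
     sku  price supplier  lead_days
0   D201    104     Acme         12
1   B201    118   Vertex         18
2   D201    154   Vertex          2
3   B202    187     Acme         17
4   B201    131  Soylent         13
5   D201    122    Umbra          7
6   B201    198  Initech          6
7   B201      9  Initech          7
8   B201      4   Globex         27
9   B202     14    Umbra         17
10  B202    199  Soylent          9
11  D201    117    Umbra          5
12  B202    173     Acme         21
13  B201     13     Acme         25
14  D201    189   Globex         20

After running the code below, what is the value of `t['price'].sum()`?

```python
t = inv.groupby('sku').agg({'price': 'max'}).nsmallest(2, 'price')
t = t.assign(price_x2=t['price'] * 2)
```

group by sku, max of price:
      price
sku        
B201    198
B202    199
D201    189
take 2 rows with smallest price:
      price
sku        
D201    189
B201    198
add column price_x2 = t['price'] * 2:
      price  price_x2
sku                  
D201    189       378
B201    198       396

387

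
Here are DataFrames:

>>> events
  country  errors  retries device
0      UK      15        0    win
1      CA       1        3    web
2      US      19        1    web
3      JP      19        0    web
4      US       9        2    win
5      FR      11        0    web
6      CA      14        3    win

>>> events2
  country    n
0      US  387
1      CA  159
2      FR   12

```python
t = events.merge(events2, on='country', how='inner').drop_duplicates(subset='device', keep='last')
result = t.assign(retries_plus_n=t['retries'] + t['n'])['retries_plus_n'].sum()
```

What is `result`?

174

merge on 'country' (how='inner') → 5 rows:
  country  errors  retries device    n
0      CA       1        3    web  159
1      US      19        1    web  387
2      US       9        2    win  387
3      FR      11        0    web   12
4      CA      14        3    win  159
drop duplicate device (keep=last):
  country  errors  retries device    n
3      FR      11        0    web   12
4      CA      14        3    win  159
add column retries_plus_n = t['retries'] + t['n']:
  country  errors  retries device    n  retries_plus_n
3      FR      11        0    web   12              12
4      CA      14        3    win  159             162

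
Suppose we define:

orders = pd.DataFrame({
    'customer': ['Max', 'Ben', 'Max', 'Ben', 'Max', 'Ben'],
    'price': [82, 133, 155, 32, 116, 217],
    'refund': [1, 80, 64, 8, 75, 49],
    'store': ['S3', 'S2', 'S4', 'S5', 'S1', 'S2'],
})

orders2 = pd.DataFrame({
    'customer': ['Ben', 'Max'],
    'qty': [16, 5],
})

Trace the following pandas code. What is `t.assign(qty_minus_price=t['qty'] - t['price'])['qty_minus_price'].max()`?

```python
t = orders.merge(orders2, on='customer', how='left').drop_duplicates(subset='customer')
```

merge on 'customer' (how='left') → 6 rows:
  customer  price  refund store  qty
0      Max     82       1    S3    5
1      Ben    133      80    S2   16
2      Max    155      64    S4    5
3      Ben     32       8    S5   16
4      Max    116      75    S1    5
5      Ben    217      49    S2   16
drop duplicate customer (keep=first):
  customer  price  refund store  qty
0      Max     82       1    S3    5
1      Ben    133      80    S2   16
add column qty_minus_price = t['qty'] - t['price']:
  customer  price  refund store  qty  qty_minus_price
0      Max     82       1    S3    5              -77
1      Ben    133      80    S2   16             -117

-77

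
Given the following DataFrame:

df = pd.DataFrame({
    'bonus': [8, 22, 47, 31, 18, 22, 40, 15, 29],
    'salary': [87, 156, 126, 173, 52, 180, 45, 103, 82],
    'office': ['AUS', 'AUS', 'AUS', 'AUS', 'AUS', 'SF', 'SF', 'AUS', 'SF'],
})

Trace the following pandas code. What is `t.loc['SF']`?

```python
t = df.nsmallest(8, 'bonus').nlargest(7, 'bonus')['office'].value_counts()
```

3

take 8 rows with smallest bonus:
   bonus  salary office
0      8      87    AUS
7     15     103    AUS
4     18      52    AUS
1     22     156    AUS
5     22     180     SF
8     29      82     SF
3     31     173    AUS
6     40      45     SF
take 7 rows with largest bonus:
   bonus  salary office
6     40      45     SF
3     31     173    AUS
8     29      82     SF
1     22     156    AUS
5     22     180     SF
4     18      52    AUS
7     15     103    AUS
value_counts of office:
office
AUS    4
SF     3
Name: count, dtype: int64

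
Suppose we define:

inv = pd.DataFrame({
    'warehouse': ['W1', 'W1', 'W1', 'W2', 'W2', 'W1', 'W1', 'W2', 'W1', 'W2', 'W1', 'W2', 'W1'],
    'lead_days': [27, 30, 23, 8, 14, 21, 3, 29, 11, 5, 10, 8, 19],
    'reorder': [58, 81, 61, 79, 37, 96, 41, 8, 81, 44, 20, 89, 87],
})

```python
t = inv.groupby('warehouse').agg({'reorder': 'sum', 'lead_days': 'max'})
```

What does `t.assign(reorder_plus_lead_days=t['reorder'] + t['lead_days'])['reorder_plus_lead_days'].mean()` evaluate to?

420.5

group by warehouse: sum(reorder), max(lead_days):
           reorder  lead_days
warehouse                    
W1             525         30
W2             257         29
add column reorder_plus_lead_days = t['reorder'] + t['lead_days']:
           reorder  lead_days  reorder_plus_lead_days
warehouse                                            
W1             525         30                     555
W2             257         29                     286
Finally, mean of column 'reorder_plus_lead_days' = 420.5.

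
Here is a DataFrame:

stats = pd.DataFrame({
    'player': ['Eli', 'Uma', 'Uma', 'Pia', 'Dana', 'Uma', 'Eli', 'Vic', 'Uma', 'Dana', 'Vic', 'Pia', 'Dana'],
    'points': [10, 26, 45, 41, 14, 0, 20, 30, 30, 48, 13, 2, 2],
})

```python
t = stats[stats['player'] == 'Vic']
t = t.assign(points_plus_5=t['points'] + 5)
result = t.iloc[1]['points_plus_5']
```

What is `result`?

18

filter rows where player == 'Vic':
   player  points
7     Vic      30
10    Vic      13
add column points_plus_5 = t['points'] + 5:
   player  points  points_plus_5
7     Vic      30             35
10    Vic      13             18
Hence 18.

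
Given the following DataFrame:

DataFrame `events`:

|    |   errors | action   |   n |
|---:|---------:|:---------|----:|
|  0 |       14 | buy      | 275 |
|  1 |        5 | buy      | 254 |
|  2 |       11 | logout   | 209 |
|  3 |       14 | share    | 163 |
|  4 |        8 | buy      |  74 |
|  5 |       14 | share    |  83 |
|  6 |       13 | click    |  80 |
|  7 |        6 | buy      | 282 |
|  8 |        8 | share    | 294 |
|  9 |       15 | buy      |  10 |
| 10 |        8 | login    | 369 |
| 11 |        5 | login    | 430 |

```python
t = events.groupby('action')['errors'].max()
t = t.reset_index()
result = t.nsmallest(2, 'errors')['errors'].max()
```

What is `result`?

11

group by action, max of errors:
action
buy       15
click     13
login      8
logout    11
share     14
Name: errors, dtype: int64
reset_index():
   action  errors
0     buy      15
1   click      13
2   login       8
3  logout      11
4   share      14
take 2 rows with smallest errors:
   action  errors
2   login       8
3  logout      11
Reading off the max of column 'errors', we get 11.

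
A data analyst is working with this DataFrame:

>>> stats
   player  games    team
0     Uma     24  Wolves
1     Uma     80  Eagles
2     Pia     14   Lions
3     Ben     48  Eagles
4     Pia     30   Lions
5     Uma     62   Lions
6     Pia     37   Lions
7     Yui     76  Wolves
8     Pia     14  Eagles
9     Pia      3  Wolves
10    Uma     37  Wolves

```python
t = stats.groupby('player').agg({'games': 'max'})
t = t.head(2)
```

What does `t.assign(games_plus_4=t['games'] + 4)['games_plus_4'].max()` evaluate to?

52

group by player, max of games:
        games
player       
Ben        48
Pia        37
Uma        80
Yui        76
take first 2 rows:
        games
player       
Ben        48
Pia        37
add column games_plus_4 = t['games'] + 4:
        games  games_plus_4
player                     
Ben        48            52
Pia        37            41
So max() = 52.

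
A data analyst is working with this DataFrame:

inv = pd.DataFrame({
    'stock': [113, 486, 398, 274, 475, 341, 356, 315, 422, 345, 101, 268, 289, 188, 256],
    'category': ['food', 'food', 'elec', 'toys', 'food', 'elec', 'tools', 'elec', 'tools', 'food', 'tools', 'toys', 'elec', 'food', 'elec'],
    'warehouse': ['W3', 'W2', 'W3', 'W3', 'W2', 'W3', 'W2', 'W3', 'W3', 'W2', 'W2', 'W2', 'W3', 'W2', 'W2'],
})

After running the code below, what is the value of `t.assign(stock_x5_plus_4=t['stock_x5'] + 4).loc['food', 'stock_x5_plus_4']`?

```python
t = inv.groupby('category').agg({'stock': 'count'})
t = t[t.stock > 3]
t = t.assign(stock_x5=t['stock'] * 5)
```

group by category, count of stock:
          stock
category       
elec          5
food          5
tools         3
toys          2
filter rows where stock > 3:
          stock
category       
elec          5
food          5
add column stock_x5 = t['stock'] * 5:
          stock  stock_x5
category                 
elec          5        25
food          5        25
add column stock_x5_plus_4 = t['stock_x5'] + 4:
          stock  stock_x5  stock_x5_plus_4
category                                  
elec          5        25               29
food          5        25               29
value at row 'food', column 'stock_x5_plus_4' → 29

29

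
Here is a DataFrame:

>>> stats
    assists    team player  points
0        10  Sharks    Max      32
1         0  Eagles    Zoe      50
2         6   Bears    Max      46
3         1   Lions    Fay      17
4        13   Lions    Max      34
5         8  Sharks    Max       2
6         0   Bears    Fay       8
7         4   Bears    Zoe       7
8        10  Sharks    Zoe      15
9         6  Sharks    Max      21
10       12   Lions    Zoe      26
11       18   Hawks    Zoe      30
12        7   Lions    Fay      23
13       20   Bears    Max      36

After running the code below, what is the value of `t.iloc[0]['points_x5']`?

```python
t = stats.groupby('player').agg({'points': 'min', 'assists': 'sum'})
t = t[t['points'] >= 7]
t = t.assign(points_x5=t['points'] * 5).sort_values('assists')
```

group by player: min(points), sum(assists):
        points  assists
player                 
Fay          8        8
Max          2       63
Zoe          7       44
filter rows where points >= 7:
        points  assists
player                 
Fay          8        8
Zoe          7       44
add column points_x5 = t['points'] * 5:
        points  assists  points_x5
player                            
Fay          8        8         40
Zoe          7       44         35
sort by assists:
        points  assists  points_x5
player                            
Fay          8        8         40
Zoe          7       44         35
Reading off the value at position 0, column 'points_x5', we get 40.

40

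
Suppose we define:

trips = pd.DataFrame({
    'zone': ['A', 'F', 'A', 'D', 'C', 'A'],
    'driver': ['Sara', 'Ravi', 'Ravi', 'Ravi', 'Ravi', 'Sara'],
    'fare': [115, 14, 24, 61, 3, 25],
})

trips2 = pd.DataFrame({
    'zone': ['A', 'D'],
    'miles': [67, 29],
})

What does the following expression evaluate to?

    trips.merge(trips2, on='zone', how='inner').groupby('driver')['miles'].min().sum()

96

merge on 'zone' (how='inner') → 4 rows:
  zone driver  fare  miles
0    A   Sara   115     67
1    A   Ravi    24     67
2    D   Ravi    61     29
3    A   Sara    25     67
group by driver, min of miles:
driver
Ravi    29
Sara    67
Name: miles, dtype: int64
The sum of the resulting series is 96.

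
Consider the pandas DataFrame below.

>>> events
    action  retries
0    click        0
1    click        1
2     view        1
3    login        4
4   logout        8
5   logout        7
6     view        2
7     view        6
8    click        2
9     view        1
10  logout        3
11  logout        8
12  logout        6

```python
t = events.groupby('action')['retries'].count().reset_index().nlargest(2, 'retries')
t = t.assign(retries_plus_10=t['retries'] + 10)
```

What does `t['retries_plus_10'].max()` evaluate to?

group by action, count of retries:
action
click     3
login     1
logout    5
view      4
Name: retries, dtype: int64
reset_index():
   action  retries
0   click        3
1   login        1
2  logout        5
3    view        4
take 2 rows with largest retries:
   action  retries
2  logout        5
3    view        4
add column retries_plus_10 = t['retries'] + 10:
   action  retries  retries_plus_10
2  logout        5               15
3    view        4               14
Finally, max of column 'retries_plus_10' = 15.

15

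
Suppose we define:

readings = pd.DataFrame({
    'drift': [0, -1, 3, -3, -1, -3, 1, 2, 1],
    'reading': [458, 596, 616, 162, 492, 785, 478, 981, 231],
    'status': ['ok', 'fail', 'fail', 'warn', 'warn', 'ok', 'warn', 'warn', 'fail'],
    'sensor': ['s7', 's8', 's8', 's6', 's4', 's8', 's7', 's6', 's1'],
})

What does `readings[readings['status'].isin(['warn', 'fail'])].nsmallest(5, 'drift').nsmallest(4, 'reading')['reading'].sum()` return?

filter rows where status in ['warn', 'fail']:
   drift  reading status sensor
1     -1      596   fail     s8
2      3      616   fail     s8
3     -3      162   warn     s6
4     -1      492   warn     s4
6      1      478   warn     s7
7      2      981   warn     s6
8      1      231   fail     s1
take 5 rows with smallest drift:
   drift  reading status sensor
3     -3      162   warn     s6
1     -1      596   fail     s8
4     -1      492   warn     s4
6      1      478   warn     s7
8      1      231   fail     s1
take 4 rows with smallest reading:
   drift  reading status sensor
3     -3      162   warn     s6
8      1      231   fail     s1
6      1      478   warn     s7
4     -1      492   warn     s4
The sum of column 'reading' is 1363.

1363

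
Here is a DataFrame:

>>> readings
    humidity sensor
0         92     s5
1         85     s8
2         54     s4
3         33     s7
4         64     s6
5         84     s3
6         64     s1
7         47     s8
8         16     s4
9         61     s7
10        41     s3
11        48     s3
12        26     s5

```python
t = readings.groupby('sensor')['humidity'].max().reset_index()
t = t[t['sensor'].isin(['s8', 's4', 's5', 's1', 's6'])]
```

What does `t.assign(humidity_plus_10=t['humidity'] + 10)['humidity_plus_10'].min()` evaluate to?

group by sensor, max of humidity:
sensor
s1    64
s3    84
s4    54
s5    92
s6    64
s7    61
s8    85
Name: humidity, dtype: int64
reset_index():
  sensor  humidity
0     s1        64
1     s3        84
2     s4        54
3     s5        92
4     s6        64
5     s7        61
6     s8        85
filter rows where sensor in ['s8', 's4', 's5', 's1', 's6']:
  sensor  humidity
0     s1        64
2     s4        54
3     s5        92
4     s6        64
6     s8        85
add column humidity_plus_10 = t['humidity'] + 10:
  sensor  humidity  humidity_plus_10
0     s1        64                74
2     s4        54                64
3     s5        92               102
4     s6        64                74
6     s8        85                95
min of column 'humidity_plus_10' → 64

64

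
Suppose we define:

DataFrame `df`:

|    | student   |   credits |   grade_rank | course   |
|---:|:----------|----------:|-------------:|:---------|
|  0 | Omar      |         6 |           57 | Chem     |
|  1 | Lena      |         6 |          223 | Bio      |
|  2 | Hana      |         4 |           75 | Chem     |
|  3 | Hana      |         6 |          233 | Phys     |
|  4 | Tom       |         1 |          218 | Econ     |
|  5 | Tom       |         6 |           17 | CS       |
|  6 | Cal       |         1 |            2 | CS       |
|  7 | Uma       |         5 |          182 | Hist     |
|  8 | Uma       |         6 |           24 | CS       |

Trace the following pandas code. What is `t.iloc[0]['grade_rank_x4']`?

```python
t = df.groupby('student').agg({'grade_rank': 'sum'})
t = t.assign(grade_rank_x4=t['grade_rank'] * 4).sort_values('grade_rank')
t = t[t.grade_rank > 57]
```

group by student, sum of grade_rank:
         grade_rank
student            
Cal               2
Hana            308
Lena            223
Omar             57
Tom             235
Uma             206
add column grade_rank_x4 = t['grade_rank'] * 4:
         grade_rank  grade_rank_x4
student                           
Cal               2              8
Hana            308           1232
Lena            223            892
Omar             57            228
Tom             235            940
Uma             206            824
sort by grade_rank:
         grade_rank  grade_rank_x4
student                           
Cal               2              8
Omar             57            228
Uma             206            824
Lena            223            892
Tom             235            940
Hana            308           1232
filter rows where grade_rank > 57:
         grade_rank  grade_rank_x4
student                           
Uma             206            824
Lena            223            892
Tom             235            940
Hana            308           1232

824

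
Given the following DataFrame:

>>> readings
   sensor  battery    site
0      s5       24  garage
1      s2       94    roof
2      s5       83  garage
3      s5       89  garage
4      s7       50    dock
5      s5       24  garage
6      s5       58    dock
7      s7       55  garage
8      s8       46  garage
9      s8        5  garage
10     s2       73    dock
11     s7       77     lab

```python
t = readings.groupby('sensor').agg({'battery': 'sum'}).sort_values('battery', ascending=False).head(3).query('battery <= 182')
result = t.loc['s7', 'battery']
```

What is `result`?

group by sensor, sum of battery:
        battery
sensor         
s2          167
s5          278
s7          182
s8           51
sort by battery descending:
        battery
sensor         
s5          278
s7          182
s2          167
s8           51
take first 3 rows:
        battery
sensor         
s5          278
s7          182
s2          167
filter rows where battery <= 182:
        battery
sensor         
s7          182
s2          167
Hence 182.

182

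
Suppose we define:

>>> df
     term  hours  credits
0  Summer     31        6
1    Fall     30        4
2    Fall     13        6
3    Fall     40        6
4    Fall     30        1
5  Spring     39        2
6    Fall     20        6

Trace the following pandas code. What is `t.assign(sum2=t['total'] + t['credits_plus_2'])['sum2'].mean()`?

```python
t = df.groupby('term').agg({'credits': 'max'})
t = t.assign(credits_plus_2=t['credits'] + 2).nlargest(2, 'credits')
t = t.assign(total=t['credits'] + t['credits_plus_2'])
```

group by term, max of credits:
        credits
term           
Fall          6
Spring        2
Summer        6
add column credits_plus_2 = t['credits'] + 2:
        credits  credits_plus_2
term                           
Fall          6               8
Spring        2               4
Summer        6               8
take 2 rows with largest credits:
        credits  credits_plus_2
term                           
Fall          6               8
Summer        6               8
add column total = t['credits'] + t['credits_plus_2']:
        credits  credits_plus_2  total
term                                  
Fall          6               8     14
Summer        6               8     14
add column sum2 = t['total'] + t['credits_plus_2']:
        credits  credits_plus_2  total  sum2
term                                        
Fall          6               8     14    22
Summer        6               8     14    22

22.0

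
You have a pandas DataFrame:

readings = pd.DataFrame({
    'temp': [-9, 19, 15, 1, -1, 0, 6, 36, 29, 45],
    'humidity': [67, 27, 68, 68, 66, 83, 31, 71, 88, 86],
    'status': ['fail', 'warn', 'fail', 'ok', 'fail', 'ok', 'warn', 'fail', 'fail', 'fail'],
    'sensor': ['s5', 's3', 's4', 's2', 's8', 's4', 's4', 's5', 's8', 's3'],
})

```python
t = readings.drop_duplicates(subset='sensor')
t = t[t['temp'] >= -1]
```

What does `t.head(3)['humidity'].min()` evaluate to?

drop duplicate sensor (keep=first):
   temp  humidity status sensor
0    -9        67   fail     s5
1    19        27   warn     s3
2    15        68   fail     s4
3     1        68     ok     s2
4    -1        66   fail     s8
filter rows where temp >= -1:
   temp  humidity status sensor
1    19        27   warn     s3
2    15        68   fail     s4
3     1        68     ok     s2
4    -1        66   fail     s8
take first 3 rows:
   temp  humidity status sensor
1    19        27   warn     s3
2    15        68   fail     s4
3     1        68     ok     s2
Taking the min of column 'humidity' gives 27.

27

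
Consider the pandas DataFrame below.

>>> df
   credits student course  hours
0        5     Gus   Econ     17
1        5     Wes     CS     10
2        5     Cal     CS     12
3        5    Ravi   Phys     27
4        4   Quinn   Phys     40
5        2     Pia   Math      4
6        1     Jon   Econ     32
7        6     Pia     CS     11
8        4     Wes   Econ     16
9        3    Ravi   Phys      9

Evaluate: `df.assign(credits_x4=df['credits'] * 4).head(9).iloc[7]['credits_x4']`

24

add column credits_x4 = df['credits'] * 4:
   credits student course  hours  credits_x4
0        5     Gus   Econ     17          20
1        5     Wes     CS     10          20
2        5     Cal     CS     12          20
3        5    Ravi   Phys     27          20
4        4   Quinn   Phys     40          16
5        2     Pia   Math      4           8
6        1     Jon   Econ     32           4
7        6     Pia     CS     11          24
8        4     Wes   Econ     16          16
9        3    Ravi   Phys      9          12
take first 9 rows:
   credits student course  hours  credits_x4
0        5     Gus   Econ     17          20
1        5     Wes     CS     10          20
2        5     Cal     CS     12          20
3        5    Ravi   Phys     27          20
4        4   Quinn   Phys     40          16
5        2     Pia   Math      4           8
6        1     Jon   Econ     32           4
7        6     Pia     CS     11          24
8        4     Wes   Econ     16          16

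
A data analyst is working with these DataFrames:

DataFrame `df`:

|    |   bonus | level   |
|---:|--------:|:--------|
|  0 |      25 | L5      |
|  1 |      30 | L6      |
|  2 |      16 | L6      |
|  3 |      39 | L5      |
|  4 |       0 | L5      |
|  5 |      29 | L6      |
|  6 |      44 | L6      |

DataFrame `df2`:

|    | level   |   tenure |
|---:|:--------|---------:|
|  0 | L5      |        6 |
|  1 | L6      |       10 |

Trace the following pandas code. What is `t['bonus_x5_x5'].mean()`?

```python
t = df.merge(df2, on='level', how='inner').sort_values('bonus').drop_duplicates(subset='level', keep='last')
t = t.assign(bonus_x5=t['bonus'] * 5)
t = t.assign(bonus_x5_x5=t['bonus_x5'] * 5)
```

1037.5

merge on 'level' (how='inner') → 7 rows:
   bonus level  tenure
0     25    L5       6
1     30    L6      10
2     16    L6      10
3     39    L5       6
4      0    L5       6
5     29    L6      10
6     44    L6      10
sort by bonus:
   bonus level  tenure
4      0    L5       6
2     16    L6      10
0     25    L5       6
5     29    L6      10
1     30    L6      10
3     39    L5       6
6     44    L6      10
drop duplicate level (keep=last):
   bonus level  tenure
3     39    L5       6
6     44    L6      10
add column bonus_x5 = t['bonus'] * 5:
   bonus level  tenure  bonus_x5
3     39    L5       6       195
6     44    L6      10       220
add column bonus_x5_x5 = t['bonus_x5'] * 5:
   bonus level  tenure  bonus_x5  bonus_x5_x5
3     39    L5       6       195          975
6     44    L6      10       220         1100
Finally, mean of column 'bonus_x5_x5' = 1037.5.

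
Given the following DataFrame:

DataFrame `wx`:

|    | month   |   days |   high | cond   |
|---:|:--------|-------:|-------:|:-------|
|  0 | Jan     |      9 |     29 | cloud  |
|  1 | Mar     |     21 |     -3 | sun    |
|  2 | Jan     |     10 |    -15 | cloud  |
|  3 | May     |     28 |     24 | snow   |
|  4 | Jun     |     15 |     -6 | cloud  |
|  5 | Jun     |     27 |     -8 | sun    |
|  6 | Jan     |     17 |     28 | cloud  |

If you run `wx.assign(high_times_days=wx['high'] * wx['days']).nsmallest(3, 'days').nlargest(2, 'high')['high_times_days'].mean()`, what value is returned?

85.5

add column high_times_days = wx['high'] * wx['days']:
  month  days  high   cond  high_times_days
0   Jan     9    29  cloud              261
1   Mar    21    -3    sun              -63
2   Jan    10   -15  cloud             -150
3   May    28    24   snow              672
4   Jun    15    -6  cloud              -90
5   Jun    27    -8    sun             -216
6   Jan    17    28  cloud              476
take 3 rows with smallest days:
  month  days  high   cond  high_times_days
0   Jan     9    29  cloud              261
2   Jan    10   -15  cloud             -150
4   Jun    15    -6  cloud              -90
take 2 rows with largest high:
  month  days  high   cond  high_times_days
0   Jan     9    29  cloud              261
4   Jun    15    -6  cloud              -90
mean of column 'high_times_days' → 85.5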